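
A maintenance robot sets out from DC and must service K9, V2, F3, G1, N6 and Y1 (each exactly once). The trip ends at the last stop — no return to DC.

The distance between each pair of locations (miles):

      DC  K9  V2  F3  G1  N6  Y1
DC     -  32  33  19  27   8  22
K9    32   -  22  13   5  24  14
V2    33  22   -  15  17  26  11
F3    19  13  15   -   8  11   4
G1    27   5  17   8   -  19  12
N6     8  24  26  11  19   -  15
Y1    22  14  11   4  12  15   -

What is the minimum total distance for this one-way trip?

Minimum one-way distance = 56 miles.

There are 6! = 720 possible orderings.
DC - K9 - V2 - F3 - G1 - N6 - Y1: 32+22+15+8+19+15 = 111
DC - K9 - V2 - F3 - G1 - Y1 - N6: 32+22+15+8+12+15 = 104
DC - K9 - V2 - F3 - N6 - G1 - Y1: 32+22+15+11+19+12 = 111
DC - K9 - V2 - F3 - N6 - Y1 - G1: 32+22+15+11+15+12 = 107
DC - K9 - V2 - F3 - Y1 - G1 - N6: 32+22+15+4+12+19 = 104
DC - K9 - V2 - F3 - Y1 - N6 - G1: 32+22+15+4+15+19 = 107
DC - K9 - V2 - G1 - F3 - N6 - Y1: 32+22+17+8+11+15 = 105
DC - K9 - V2 - G1 - F3 - Y1 - N6: 32+22+17+8+4+15 = 98
… (712 more)
DC - N6 - F3 - Y1 - V2 - G1 - K9: 8+11+4+11+17+5 = 56  ← best
The minimum is 56.
One shortest path: DC → N6 → F3 → Y1 → V2 → G1 → K9.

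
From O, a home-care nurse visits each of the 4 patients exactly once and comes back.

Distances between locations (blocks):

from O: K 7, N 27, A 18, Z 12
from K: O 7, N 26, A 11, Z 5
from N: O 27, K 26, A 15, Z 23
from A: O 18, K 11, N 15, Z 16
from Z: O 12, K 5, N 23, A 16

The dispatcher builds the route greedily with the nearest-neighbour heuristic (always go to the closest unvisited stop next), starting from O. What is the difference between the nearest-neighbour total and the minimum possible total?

From O: K=7, Z=12, A=18, N=27 → choose K (7).
From K: Z=5, A=11, N=26 → choose Z (5).
From Z: A=16, N=23 → choose A (16).
From A: N=15 → choose N (15).
NN route O → K → Z → A → N → O costs 70.
Optimal: O → K → A → N → Z → O costs 68 (by enumerating all 12 distinct tours).
Excess = 70 − 68 = 2.

Excess over optimum: 2 blocks.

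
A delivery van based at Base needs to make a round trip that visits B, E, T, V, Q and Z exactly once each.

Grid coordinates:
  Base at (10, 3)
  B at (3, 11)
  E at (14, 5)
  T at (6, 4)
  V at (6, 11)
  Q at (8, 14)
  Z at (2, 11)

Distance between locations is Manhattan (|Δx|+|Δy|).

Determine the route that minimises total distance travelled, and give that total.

46 — the shortest possible round trip.

With 6 stops there are 6!/2 = 360 distinct round trips (a route and its reverse cost the same).
Base→B→E→T→V→Q→Z→Base: 15+17+9+7+5+9+16 = 78
Base→B→E→T→V→Z→Q→Base: 15+17+9+7+4+9+13 = 74
Base→B→E→T→Q→V→Z→Base: 15+17+9+12+5+4+16 = 78
Base→B→E→T→Q→Z→V→Base: 15+17+9+12+9+4+12 = 78
Base→B→E→T→Z→V→Q→Base: 15+17+9+11+4+5+13 = 74
Base→B→E→T→Z→Q→V→Base: 15+17+9+11+9+5+12 = 78
Base→B→E→V→T→Q→Z→Base: 15+17+14+7+12+9+16 = 90
Base→B→E→V→T→Z→Q→Base: 15+17+14+7+11+9+13 = 86
… (352 more)
Base→E→Q→B→Z→V→T→Base: 6+15+8+1+4+7+5 = 46  ← best
The minimum is 46.
One optimal route: Base → E → Q → B → Z → V → T → Base (or its reverse).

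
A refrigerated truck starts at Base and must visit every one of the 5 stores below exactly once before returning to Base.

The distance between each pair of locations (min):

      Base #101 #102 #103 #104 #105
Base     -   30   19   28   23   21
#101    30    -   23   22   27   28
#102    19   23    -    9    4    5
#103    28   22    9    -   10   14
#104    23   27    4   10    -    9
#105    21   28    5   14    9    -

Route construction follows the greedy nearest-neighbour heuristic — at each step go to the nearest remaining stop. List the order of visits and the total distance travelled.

98 min along Base → #102 → #104 → #105 → #103 → #101 → Base.

Base → [#102:19 / #105:21 / #104:23 / #103:28 / #101:30] → #102 (19)
#102 → [#104:4 / #105:5 / #103:9 / #101:23] → #104 (4)
#104 → [#105:9 / #103:10 / #101:27] → #105 (9)
#105 → [#103:14 / #101:28] → #103 (14)
#103 → [#101:22] → #101 (22)
Return #101→Base: 30.
Total = 19 + 4 + 9 + 14 + 22 + 30 = 98.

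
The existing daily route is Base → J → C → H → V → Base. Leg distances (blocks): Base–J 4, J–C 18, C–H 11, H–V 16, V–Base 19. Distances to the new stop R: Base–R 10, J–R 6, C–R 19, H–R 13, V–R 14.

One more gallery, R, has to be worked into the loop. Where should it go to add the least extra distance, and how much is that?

Insertion cost between consecutive stops i–j is d(i,R) + d(R,j) − d(i,j):
  between Base and J: 10 + 6 − 4 = 12
  between J and C: 6 + 19 − 18 = 7
  between C and H: 19 + 13 − 11 = 21
  between H and V: 13 + 14 − 16 = 11
  between V and Base: 14 + 10 − 19 = 5
Cheapest insertion is between V and Base, adding 5.
New total = 68 + 5 = 73.

Minimum extra distance: 5 blocks, inserting R between V and Base.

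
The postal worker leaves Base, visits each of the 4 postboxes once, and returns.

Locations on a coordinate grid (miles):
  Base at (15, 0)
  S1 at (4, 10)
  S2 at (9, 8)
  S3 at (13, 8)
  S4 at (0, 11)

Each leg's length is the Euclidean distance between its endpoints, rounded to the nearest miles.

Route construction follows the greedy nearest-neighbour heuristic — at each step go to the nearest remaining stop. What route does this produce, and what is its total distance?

From Base: distances to unvisited — S3=8, S2=10, S1=15, S4=19. Nearest is S3 (8).
From S3: distances to unvisited — S2=4, S1=9, S4=13. Nearest is S2 (4).
From S2: distances to unvisited — S1=5, S4=9. Nearest is S1 (5).
From S1: distances to unvisited — S4=4. Nearest is S4 (4).
Return S4→Base: 19.
Total = 8 + 4 + 5 + 4 + 19 = 40.

Nearest-neighbour total = 40 miles; route Base → S3 → S2 → S1 → S4 → Base.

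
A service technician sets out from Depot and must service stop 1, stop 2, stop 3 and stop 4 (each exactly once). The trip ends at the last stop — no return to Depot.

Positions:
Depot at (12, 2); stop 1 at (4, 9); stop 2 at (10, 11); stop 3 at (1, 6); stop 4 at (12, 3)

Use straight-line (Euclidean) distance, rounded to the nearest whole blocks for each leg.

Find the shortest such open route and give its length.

Minimum one-way distance = 19 blocks.

There are 4! = 24 possible orderings.
Depot→stop 1→stop 2→stop 3→stop 4: 11+6+10+11 = 38
Depot→stop 1→stop 2→stop 4→stop 3: 11+6+8+11 = 36
Depot→stop 1→stop 3→stop 2→stop 4: 11+4+10+8 = 33
Depot→stop 1→stop 3→stop 4→stop 2: 11+4+11+8 = 34
Depot→stop 1→stop 4→stop 2→stop 3: 11+10+8+10 = 39
Depot→stop 1→stop 4→stop 3→stop 2: 11+10+11+10 = 42
Depot→stop 2→stop 1→stop 3→stop 4: 9+6+4+11 = 30
Depot→stop 2→stop 1→stop 4→stop 3: 9+6+10+11 = 36
Depot→stop 2→stop 3→stop 1→stop 4: 9+10+4+10 = 33
Depot→stop 2→stop 3→stop 4→stop 1: 9+10+11+10 = 40
Depot→stop 2→stop 4→stop 1→stop 3: 9+8+10+4 = 31
Depot→stop 2→stop 4→stop 3→stop 1: 9+8+11+4 = 32
Depot→stop 3→stop 1→stop 2→stop 4: 12+4+6+8 = 30
Depot→stop 3→stop 1→stop 4→stop 2: 12+4+10+8 = 34
… (10 more)
Depot→stop 4→stop 2→stop 1→stop 3: 1+8+6+4 = 19  ← best
The minimum is 19.
One shortest path: Depot → stop 4 → stop 2 → stop 1 → stop 3.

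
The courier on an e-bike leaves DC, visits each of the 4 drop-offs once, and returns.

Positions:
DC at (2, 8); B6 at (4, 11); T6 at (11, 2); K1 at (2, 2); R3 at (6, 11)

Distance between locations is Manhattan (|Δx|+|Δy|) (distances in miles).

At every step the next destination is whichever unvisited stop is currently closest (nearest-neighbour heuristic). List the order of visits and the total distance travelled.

Total distance 44 miles via the nearest-neighbour route DC → B6 → R3 → K1 → T6 → DC.

DC → [B6:5 / K1:6 / R3:7 / T6:15] → B6 (5)
B6 → [R3:2 / K1:11 / T6:16] → R3 (2)
R3 → [K1:13 / T6:14] → K1 (13)
K1 → [T6:9] → T6 (9)
Return T6→DC: 15.
Total = 5 + 2 + 13 + 9 + 15 = 44.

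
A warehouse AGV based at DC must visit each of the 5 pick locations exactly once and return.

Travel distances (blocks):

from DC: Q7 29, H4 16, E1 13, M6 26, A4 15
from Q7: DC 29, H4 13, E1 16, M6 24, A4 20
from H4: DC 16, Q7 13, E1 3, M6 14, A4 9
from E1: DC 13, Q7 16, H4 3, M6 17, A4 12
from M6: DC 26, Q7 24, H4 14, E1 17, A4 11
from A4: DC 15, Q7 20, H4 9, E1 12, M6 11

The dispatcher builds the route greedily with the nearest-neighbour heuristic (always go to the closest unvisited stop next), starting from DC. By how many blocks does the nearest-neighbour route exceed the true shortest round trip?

From DC: E1=13, A4=15, H4=16, M6=26, Q7=29 → choose E1 (13).
From E1: H4=3, A4=12, Q7=16, M6=17 → choose H4 (3).
From H4: A4=9, Q7=13, M6=14 → choose A4 (9).
From A4: M6=11, Q7=20 → choose M6 (11).
From M6: Q7=24 → choose Q7 (24).
NN route DC → E1 → H4 → A4 → M6 → Q7 → DC costs 89.
Optimal: DC → E1 → H4 → Q7 → M6 → A4 → DC costs 79 (by enumerating all 60 distinct tours).
Excess = 89 − 79 = 10.

The nearest-neighbour route is 10 blocks longer than optimal.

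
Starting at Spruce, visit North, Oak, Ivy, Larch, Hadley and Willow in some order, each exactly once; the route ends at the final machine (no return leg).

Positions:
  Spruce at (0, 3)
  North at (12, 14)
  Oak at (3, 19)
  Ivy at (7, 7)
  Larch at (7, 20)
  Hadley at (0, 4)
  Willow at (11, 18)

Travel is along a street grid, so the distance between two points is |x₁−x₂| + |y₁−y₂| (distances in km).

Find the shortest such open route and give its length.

Minimum one-way distance = 39 km.

There are 6! = 720 possible orderings.
Spruce - North - Oak - Ivy - Larch - Hadley - Willow: 23+14+16+13+23+25 = 114
Spruce - North - Oak - Ivy - Larch - Willow - Hadley: 23+14+16+13+6+25 = 97
Spruce - North - Oak - Ivy - Hadley - Larch - Willow: 23+14+16+10+23+6 = 92
Spruce - North - Oak - Ivy - Hadley - Willow - Larch: 23+14+16+10+25+6 = 94
Spruce - North - Oak - Ivy - Willow - Larch - Hadley: 23+14+16+15+6+23 = 97
Spruce - North - Oak - Ivy - Willow - Hadley - Larch: 23+14+16+15+25+23 = 116
Spruce - North - Oak - Larch - Ivy - Hadley - Willow: 23+14+5+13+10+25 = 90
Spruce - North - Oak - Larch - Ivy - Willow - Hadley: 23+14+5+13+15+25 = 95
… (712 more)
Spruce - Hadley - Ivy - North - Willow - Larch - Oak: 1+10+12+5+6+5 = 39  ← best
The minimum is 39.
One shortest path: Spruce → Hadley → Ivy → North → Willow → Larch → Oak.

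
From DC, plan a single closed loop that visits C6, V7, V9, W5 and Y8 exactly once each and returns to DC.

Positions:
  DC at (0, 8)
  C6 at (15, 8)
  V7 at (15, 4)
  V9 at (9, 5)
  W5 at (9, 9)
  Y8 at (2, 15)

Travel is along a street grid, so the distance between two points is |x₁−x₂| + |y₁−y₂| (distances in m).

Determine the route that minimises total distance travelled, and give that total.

Shortest round trip = 52 m.

There are 60 distinct closed tours to check (reversals are equivalent).
DC-C6-V7-V9-W5-Y8-DC: 15+4+7+4+13+9 = 52
DC-C6-V7-V9-Y8-W5-DC: 15+4+7+17+13+10 = 66
DC-C6-V7-W5-V9-Y8-DC: 15+4+11+4+17+9 = 60
DC-C6-V7-W5-Y8-V9-DC: 15+4+11+13+17+12 = 72
DC-C6-V7-Y8-V9-W5-DC: 15+4+24+17+4+10 = 74
DC-C6-V7-Y8-W5-V9-DC: 15+4+24+13+4+12 = 72
DC-C6-V9-V7-W5-Y8-DC: 15+9+7+11+13+9 = 64
DC-C6-V9-V7-Y8-W5-DC: 15+9+7+24+13+10 = 78
DC-C6-V9-W5-V7-Y8-DC: 15+9+4+11+24+9 = 72
DC-C6-V9-W5-Y8-V7-DC: 15+9+4+13+24+19 = 84
DC-C6-V9-Y8-V7-W5-DC: 15+9+17+24+11+10 = 86
DC-C6-V9-Y8-W5-V7-DC: 15+9+17+13+11+19 = 84
DC-C6-W5-V7-V9-Y8-DC: 15+7+11+7+17+9 = 66
DC-C6-W5-V7-Y8-V9-DC: 15+7+11+24+17+12 = 86
… (46 more)
The minimum is 52.
One optimal route: DC → C6 → V7 → V9 → W5 → Y8 → DC (or its reverse).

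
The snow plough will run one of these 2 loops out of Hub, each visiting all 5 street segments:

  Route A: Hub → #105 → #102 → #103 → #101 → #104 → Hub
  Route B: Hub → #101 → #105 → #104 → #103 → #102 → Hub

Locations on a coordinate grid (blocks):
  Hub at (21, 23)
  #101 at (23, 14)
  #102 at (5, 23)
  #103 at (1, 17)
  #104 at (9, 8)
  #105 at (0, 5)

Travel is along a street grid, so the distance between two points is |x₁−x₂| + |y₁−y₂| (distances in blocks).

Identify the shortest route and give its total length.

98 blocks — Route B is the shortest.

Route A: 39 + 23 + 10 + 25 + 20 + 27 = 144
Route B: 11 + 32 + 12 + 17 + 10 + 16 = 98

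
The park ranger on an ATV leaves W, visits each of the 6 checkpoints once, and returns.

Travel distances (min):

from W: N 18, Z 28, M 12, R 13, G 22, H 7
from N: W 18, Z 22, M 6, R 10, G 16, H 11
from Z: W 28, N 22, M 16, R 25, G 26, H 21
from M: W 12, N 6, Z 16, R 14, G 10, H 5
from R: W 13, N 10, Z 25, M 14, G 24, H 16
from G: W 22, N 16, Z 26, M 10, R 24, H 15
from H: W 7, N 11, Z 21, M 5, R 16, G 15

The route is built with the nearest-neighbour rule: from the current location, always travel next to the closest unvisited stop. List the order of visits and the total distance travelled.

Nearest-neighbour total = 106 min; route W → H → M → N → R → G → Z → W.

At W the remaining stops are H 7, M 12, R 13, N 18, G 22, Z 28; go to H.
At H the remaining stops are M 5, N 11, G 15, R 16, Z 21; go to M.
At M the remaining stops are N 6, G 10, R 14, Z 16; go to N.
At N the remaining stops are R 10, G 16, Z 22; go to R.
At R the remaining stops are G 24, Z 25; go to G.
At G the remaining stops are Z 26; go to Z.
Return Z→W: 28.
Total = 7 + 5 + 6 + 10 + 24 + 26 + 28 = 106.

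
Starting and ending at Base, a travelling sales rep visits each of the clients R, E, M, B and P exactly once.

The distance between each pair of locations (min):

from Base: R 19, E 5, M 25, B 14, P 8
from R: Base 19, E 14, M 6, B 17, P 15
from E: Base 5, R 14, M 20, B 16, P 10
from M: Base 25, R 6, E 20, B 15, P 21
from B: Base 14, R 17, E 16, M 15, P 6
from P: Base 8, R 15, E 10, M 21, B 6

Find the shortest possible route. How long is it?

Shortest round trip = 54 min.

With 5 stops there are 5!/2 = 60 distinct round trips (a route and its reverse cost the same).
Base-R-E-M-B-P-Base: 19+14+20+15+6+8 = 82
Base-R-E-M-P-B-Base: 19+14+20+21+6+14 = 94
Base-R-E-B-M-P-Base: 19+14+16+15+21+8 = 93
Base-R-E-B-P-M-Base: 19+14+16+6+21+25 = 101
Base-R-E-P-M-B-Base: 19+14+10+21+15+14 = 93
Base-R-E-P-B-M-Base: 19+14+10+6+15+25 = 89
Base-R-M-E-B-P-Base: 19+6+20+16+6+8 = 75
Base-R-M-E-P-B-Base: 19+6+20+10+6+14 = 75
Base-R-M-B-E-P-Base: 19+6+15+16+10+8 = 74
Base-R-M-B-P-E-Base: 19+6+15+6+10+5 = 61
Base-R-M-P-E-B-Base: 19+6+21+10+16+14 = 86
Base-R-M-P-B-E-Base: 19+6+21+6+16+5 = 73
Base-R-B-E-M-P-Base: 19+17+16+20+21+8 = 101
Base-R-B-E-P-M-Base: 19+17+16+10+21+25 = 108
… (46 more)
Base-E-R-M-B-P-Base: 5+14+6+15+6+8 = 54  ← best
The minimum is 54.
One optimal route: Base → E → R → M → B → P → Base (or its reverse).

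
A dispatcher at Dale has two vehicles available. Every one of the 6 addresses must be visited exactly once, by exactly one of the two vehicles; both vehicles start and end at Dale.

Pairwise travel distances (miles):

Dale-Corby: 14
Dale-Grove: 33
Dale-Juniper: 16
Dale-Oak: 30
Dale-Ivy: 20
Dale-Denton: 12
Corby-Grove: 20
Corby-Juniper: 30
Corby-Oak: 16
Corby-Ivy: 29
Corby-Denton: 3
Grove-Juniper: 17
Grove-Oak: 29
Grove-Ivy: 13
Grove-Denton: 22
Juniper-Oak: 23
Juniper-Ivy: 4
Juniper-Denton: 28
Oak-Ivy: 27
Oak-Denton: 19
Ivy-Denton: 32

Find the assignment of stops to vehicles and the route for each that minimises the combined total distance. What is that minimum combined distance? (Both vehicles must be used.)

Check every non-empty split of the stops between the two vehicles; for each half take its own optimal tour:
  {Corby} + {Grove, Juniper, Oak, Ivy, Denton}: 28 + 93 = 121
  {Grove} + {Corby, Juniper, Oak, Ivy, Denton}: 66 + 78 = 144
  {Corby, Grove} + {Juniper, Oak, Ivy, Denton}: 67 + 78 = 145
  {Juniper} + {Corby, Grove, Oak, Ivy, Denton}: 32 + 93 = 125
  {Corby, Juniper} + {Grove, Oak, Ivy, Denton}: 60 + 93 = 153
  {Grove, Juniper} + {Corby, Oak, Ivy, Denton}: 66 + 78 = 144
  … (31 splits in total)
  {Corby, Grove, Juniper, Oak, Ivy} + {Denton}: 92 + 24 = 116  ← best
Best: vehicle 1 Dale → Corby → Oak → Grove → Ivy → Juniper → Dale = 92; vehicle 2 Dale → Denton → Dale = 24; combined 116.

116 miles — the smallest possible combined total.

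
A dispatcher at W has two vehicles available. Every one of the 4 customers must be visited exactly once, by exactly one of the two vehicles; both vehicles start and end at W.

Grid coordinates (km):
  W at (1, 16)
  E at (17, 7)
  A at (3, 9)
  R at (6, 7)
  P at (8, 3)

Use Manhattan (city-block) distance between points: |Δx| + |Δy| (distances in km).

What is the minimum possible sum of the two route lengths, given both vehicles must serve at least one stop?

76 km — the smallest possible combined total.

Check every non-empty split of the stops between the two vehicles; for each half take its own optimal tour:
  {E} + {A, R, P}: 50 + 40 = 90
  {A} + {E, R, P}: 18 + 58 = 76
  {E, A} + {R, P}: 50 + 40 = 90
  {R} + {E, A, P}: 28 + 58 = 86
  {E, R} + {A, P}: 50 + 40 = 90
  {A, R} + {E, P}: 28 + 58 = 86
  … (7 splits in total)
Best: vehicle 1 W → A → W = 18; vehicle 2 W → E → P → R → W = 58; combined 76.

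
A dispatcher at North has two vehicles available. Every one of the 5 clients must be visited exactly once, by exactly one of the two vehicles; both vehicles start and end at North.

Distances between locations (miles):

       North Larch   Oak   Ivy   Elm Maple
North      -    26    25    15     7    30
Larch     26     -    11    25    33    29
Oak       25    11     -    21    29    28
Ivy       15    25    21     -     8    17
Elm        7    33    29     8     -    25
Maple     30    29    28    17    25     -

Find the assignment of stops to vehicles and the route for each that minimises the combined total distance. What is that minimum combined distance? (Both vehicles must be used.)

Check every non-empty split of the stops between the two vehicles; for each half take its own optimal tour:
  {Larch} + {Oak, Ivy, Elm, Maple}: 52 + 85 = 137
  {Oak} + {Larch, Ivy, Elm, Maple}: 50 + 87 = 137
  {Larch, Oak} + {Ivy, Elm, Maple}: 62 + 62 = 124
  {Ivy} + {Larch, Oak, Elm, Maple}: 30 + 97 = 127
  {Larch, Ivy} + {Oak, Elm, Maple}: 66 + 85 = 151
  {Oak, Ivy} + {Larch, Elm, Maple}: 61 + 87 = 148
  … (15 splits in total)
  {Elm} + {Larch, Oak, Ivy, Maple}: 14 + 97 = 111  ← best
Best: vehicle 1 North → Elm → North = 14; vehicle 2 North → Larch → Oak → Maple → Ivy → North = 97; combined 111.

111 miles — the smallest possible combined total.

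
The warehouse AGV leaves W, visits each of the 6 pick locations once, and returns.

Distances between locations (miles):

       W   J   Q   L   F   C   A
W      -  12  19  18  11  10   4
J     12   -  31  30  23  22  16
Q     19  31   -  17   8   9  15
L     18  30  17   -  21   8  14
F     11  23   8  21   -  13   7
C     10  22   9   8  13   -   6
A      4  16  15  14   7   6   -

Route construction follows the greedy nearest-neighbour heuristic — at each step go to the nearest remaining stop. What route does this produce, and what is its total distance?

From W: distances to unvisited — A=4, C=10, F=11, J=12, L=18, Q=19. Nearest is A (4).
From A: distances to unvisited — C=6, F=7, L=14, Q=15, J=16. Nearest is C (6).
From C: distances to unvisited — L=8, Q=9, F=13, J=22. Nearest is L (8).
From L: distances to unvisited — Q=17, F=21, J=30. Nearest is Q (17).
From Q: distances to unvisited — F=8, J=31. Nearest is F (8).
From F: distances to unvisited — J=23. Nearest is J (23).
Return J→W: 12.
Total = 4 + 6 + 8 + 17 + 8 + 23 + 12 = 78.

Nearest-neighbour total = 78 miles; route W → A → C → L → Q → F → J → W.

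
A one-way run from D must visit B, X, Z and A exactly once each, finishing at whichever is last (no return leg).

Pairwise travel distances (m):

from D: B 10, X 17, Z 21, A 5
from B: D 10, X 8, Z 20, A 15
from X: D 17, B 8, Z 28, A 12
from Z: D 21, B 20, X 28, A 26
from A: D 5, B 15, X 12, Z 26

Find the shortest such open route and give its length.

45 m — the minimum one-way total.

There are 4! = 24 possible orderings.
D→B→X→Z→A: 10+8+28+26 = 72
D→B→X→A→Z: 10+8+12+26 = 56
D→B→Z→X→A: 10+20+28+12 = 70
D→B→Z→A→X: 10+20+26+12 = 68
D→B→A→X→Z: 10+15+12+28 = 65
D→B→A→Z→X: 10+15+26+28 = 79
D→X→B→Z→A: 17+8+20+26 = 71
D→X→B→A→Z: 17+8+15+26 = 66
D→X→Z→B→A: 17+28+20+15 = 80
D→X→Z→A→B: 17+28+26+15 = 86
D→X→A→B→Z: 17+12+15+20 = 64
D→X→A→Z→B: 17+12+26+20 = 75
D→Z→B→X→A: 21+20+8+12 = 61
D→Z→B→A→X: 21+20+15+12 = 68
… (10 more)
D→A→X→B→Z: 5+12+8+20 = 45  ← best
The minimum is 45.
One shortest path: D → A → X → B → Z.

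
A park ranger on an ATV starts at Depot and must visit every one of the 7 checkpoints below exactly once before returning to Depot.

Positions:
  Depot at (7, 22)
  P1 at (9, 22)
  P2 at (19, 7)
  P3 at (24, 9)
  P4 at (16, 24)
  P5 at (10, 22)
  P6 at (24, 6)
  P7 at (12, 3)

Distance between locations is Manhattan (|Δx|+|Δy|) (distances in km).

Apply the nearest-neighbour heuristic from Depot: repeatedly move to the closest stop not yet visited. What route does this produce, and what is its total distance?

82 km along Depot → P1 → P5 → P4 → P2 → P6 → P3 → P7 → Depot.

At Depot the remaining stops are P1 2, P5 3, P4 11, P7 24, P2 27, P3 30, P6 33; go to P1.
At P1 the remaining stops are P5 1, P4 9, P7 22, P2 25, P3 28, P6 31; go to P5.
At P5 the remaining stops are P4 8, P7 21, P2 24, P3 27, P6 30; go to P4.
At P4 the remaining stops are P2 20, P3 23, P7 25, P6 26; go to P2.
At P2 the remaining stops are P6 6, P3 7, P7 11; go to P6.
At P6 the remaining stops are P3 3, P7 15; go to P3.
At P3 the remaining stops are P7 18; go to P7.
Return P7→Depot: 24.
Total = 2 + 1 + 8 + 20 + 6 + 3 + 18 + 24 = 82.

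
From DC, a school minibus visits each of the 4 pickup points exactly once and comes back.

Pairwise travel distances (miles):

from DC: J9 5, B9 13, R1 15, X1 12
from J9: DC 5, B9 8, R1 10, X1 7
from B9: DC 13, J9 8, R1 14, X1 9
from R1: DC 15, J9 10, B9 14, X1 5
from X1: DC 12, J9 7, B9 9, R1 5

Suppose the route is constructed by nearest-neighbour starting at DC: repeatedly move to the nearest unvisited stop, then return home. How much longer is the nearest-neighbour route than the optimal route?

The nearest-neighbour route is 2 miles longer than optimal.

DC: J9=5, X1=12, B9=13, R1=15 ⇒ J9
J9: X1=7, B9=8, R1=10 ⇒ X1
X1: R1=5, B9=9 ⇒ R1
R1: B9=14 ⇒ B9
NN route DC → J9 → X1 → R1 → B9 → DC costs 44.
Optimal: DC → J9 → B9 → X1 → R1 → DC costs 42 (by enumerating all 12 distinct tours).
Excess = 44 − 42 = 2.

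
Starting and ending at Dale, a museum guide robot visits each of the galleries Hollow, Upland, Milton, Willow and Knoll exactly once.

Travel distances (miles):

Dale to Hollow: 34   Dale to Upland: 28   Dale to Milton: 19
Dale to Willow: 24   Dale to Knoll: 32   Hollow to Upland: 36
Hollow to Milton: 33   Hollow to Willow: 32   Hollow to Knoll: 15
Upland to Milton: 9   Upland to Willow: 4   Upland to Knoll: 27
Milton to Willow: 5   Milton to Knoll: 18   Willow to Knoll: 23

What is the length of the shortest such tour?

Dale - Hollow - Upland - Milton - Willow - Knoll - Dale: 34+36+9+5+23+32 = 139
Dale - Hollow - Upland - Milton - Knoll - Willow - Dale: 34+36+9+18+23+24 = 144
Dale - Hollow - Upland - Willow - Milton - Knoll - Dale: 34+36+4+5+18+32 = 129
Dale - Hollow - Upland - Willow - Knoll - Milton - Dale: 34+36+4+23+18+19 = 134
Dale - Hollow - Upland - Knoll - Milton - Willow - Dale: 34+36+27+18+5+24 = 144
Dale - Hollow - Upland - Knoll - Willow - Milton - Dale: 34+36+27+23+5+19 = 144
Dale - Hollow - Milton - Upland - Willow - Knoll - Dale: 34+33+9+4+23+32 = 135
Dale - Hollow - Milton - Upland - Knoll - Willow - Dale: 34+33+9+27+23+24 = 150
Dale - Hollow - Milton - Willow - Upland - Knoll - Dale: 34+33+5+4+27+32 = 135
Dale - Hollow - Milton - Willow - Knoll - Upland - Dale: 34+33+5+23+27+28 = 150
Dale - Hollow - Milton - Knoll - Upland - Willow - Dale: 34+33+18+27+4+24 = 140
Dale - Hollow - Milton - Knoll - Willow - Upland - Dale: 34+33+18+23+4+28 = 140
Dale - Hollow - Willow - Upland - Milton - Knoll - Dale: 34+32+4+9+18+32 = 129
Dale - Hollow - Willow - Upland - Knoll - Milton - Dale: 34+32+4+27+18+19 = 134
… (46 more)
Dale - Hollow - Knoll - Upland - Willow - Milton - Dale: 34+15+27+4+5+19 = 104  ← best
The minimum is 104.
One optimal route: Dale → Hollow → Knoll → Upland → Willow → Milton → Dale (or its reverse).

Minimum total distance: 104 miles.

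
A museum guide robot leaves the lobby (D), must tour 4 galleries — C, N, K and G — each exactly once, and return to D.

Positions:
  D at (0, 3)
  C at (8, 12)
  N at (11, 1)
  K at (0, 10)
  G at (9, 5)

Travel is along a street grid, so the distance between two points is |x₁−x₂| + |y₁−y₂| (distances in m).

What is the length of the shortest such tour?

With 4 stops there are 4!/2 = 12 distinct round trips (a route and its reverse cost the same).
D → C → N → K → G → D: 17+14+20+14+11 = 76
D → C → N → G → K → D: 17+14+6+14+7 = 58
D → C → K → N → G → D: 17+10+20+6+11 = 64
D → C → K → G → N → D: 17+10+14+6+13 = 60
D → C → G → N → K → D: 17+8+6+20+7 = 58
D → C → G → K → N → D: 17+8+14+20+13 = 72
D → N → C → K → G → D: 13+14+10+14+11 = 62
D → N → C → G → K → D: 13+14+8+14+7 = 56
D → N → K → C → G → D: 13+20+10+8+11 = 62
D → N → G → C → K → D: 13+6+8+10+7 = 44
D → K → C → N → G → D: 7+10+14+6+11 = 48
D → K → N → C → G → D: 7+20+14+8+11 = 60
The minimum is 44.
One optimal route: D → N → G → C → K → D (or its reverse).

44 m — the shortest possible round trip.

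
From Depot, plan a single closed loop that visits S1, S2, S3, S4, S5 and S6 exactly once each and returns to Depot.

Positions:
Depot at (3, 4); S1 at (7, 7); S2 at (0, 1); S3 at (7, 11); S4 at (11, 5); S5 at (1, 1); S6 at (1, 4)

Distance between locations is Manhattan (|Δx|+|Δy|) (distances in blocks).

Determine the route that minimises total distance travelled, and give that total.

Minimum total distance: 42 blocks.

There are 360 distinct closed tours to check (reversals are equivalent).
Depot - S1 - S2 - S3 - S4 - S5 - S6 - Depot: 7+13+17+10+14+3+2 = 66
Depot - S1 - S2 - S3 - S4 - S6 - S5 - Depot: 7+13+17+10+11+3+5 = 66
Depot - S1 - S2 - S3 - S5 - S4 - S6 - Depot: 7+13+17+16+14+11+2 = 80
Depot - S1 - S2 - S3 - S5 - S6 - S4 - Depot: 7+13+17+16+3+11+9 = 76
Depot - S1 - S2 - S3 - S6 - S4 - S5 - Depot: 7+13+17+13+11+14+5 = 80
Depot - S1 - S2 - S3 - S6 - S5 - S4 - Depot: 7+13+17+13+3+14+9 = 76
Depot - S1 - S2 - S4 - S3 - S5 - S6 - Depot: 7+13+15+10+16+3+2 = 66
Depot - S1 - S2 - S4 - S3 - S6 - S5 - Depot: 7+13+15+10+13+3+5 = 66
… (352 more)
Depot - S1 - S3 - S4 - S2 - S5 - S6 - Depot: 7+4+10+15+1+3+2 = 42  ← best
The minimum is 42.
One optimal route: Depot → S1 → S3 → S4 → S2 → S5 → S6 → Depot (or its reverse).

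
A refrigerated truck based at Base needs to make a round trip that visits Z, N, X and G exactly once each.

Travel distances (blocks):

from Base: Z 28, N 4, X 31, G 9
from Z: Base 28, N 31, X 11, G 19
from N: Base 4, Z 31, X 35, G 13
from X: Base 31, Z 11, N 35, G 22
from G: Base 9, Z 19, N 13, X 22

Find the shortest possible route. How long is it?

With 4 stops there are 4!/2 = 12 distinct round trips (a route and its reverse cost the same).
Base → Z → N → X → G → Base: 28+31+35+22+9 = 125
Base → Z → N → G → X → Base: 28+31+13+22+31 = 125
Base → Z → X → N → G → Base: 28+11+35+13+9 = 96
Base → Z → X → G → N → Base: 28+11+22+13+4 = 78
Base → Z → G → N → X → Base: 28+19+13+35+31 = 126
Base → Z → G → X → N → Base: 28+19+22+35+4 = 108
Base → N → Z → X → G → Base: 4+31+11+22+9 = 77
Base → N → Z → G → X → Base: 4+31+19+22+31 = 107
Base → N → X → Z → G → Base: 4+35+11+19+9 = 78
Base → N → G → Z → X → Base: 4+13+19+11+31 = 78
Base → X → Z → N → G → Base: 31+11+31+13+9 = 95
Base → X → N → Z → G → Base: 31+35+31+19+9 = 125
The minimum is 77.
One optimal route: Base → N → Z → X → G → Base (or its reverse).

77 blocks — the shortest possible round trip.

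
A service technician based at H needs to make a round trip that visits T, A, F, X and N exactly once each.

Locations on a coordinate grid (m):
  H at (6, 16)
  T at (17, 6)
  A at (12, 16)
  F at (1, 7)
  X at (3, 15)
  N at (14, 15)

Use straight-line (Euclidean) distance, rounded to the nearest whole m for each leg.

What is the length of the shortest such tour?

Shortest round trip = 44 m.

There are 60 distinct closed tours to check (reversals are equivalent).
H → T → A → F → X → N → H: 15+11+14+8+11+8 = 67
H → T → A → F → N → X → H: 15+11+14+15+11+3 = 69
H → T → A → X → F → N → H: 15+11+9+8+15+8 = 66
H → T → A → X → N → F → H: 15+11+9+11+15+10 = 71
H → T → A → N → F → X → H: 15+11+2+15+8+3 = 54
H → T → A → N → X → F → H: 15+11+2+11+8+10 = 57
H → T → F → A → X → N → H: 15+16+14+9+11+8 = 73
H → T → F → A → N → X → H: 15+16+14+2+11+3 = 61
H → T → F → X → A → N → H: 15+16+8+9+2+8 = 58
H → T → F → X → N → A → H: 15+16+8+11+2+6 = 58
H → T → F → N → A → X → H: 15+16+15+2+9+3 = 60
H → T → F → N → X → A → H: 15+16+15+11+9+6 = 72
H → T → X → A → F → N → H: 15+17+9+14+15+8 = 78
H → T → X → A → N → F → H: 15+17+9+2+15+10 = 68
… (46 more)
H → A → N → T → F → X → H: 6+2+9+16+8+3 = 44  ← best
The minimum is 44.
One optimal route: H → A → N → T → F → X → H (or its reverse).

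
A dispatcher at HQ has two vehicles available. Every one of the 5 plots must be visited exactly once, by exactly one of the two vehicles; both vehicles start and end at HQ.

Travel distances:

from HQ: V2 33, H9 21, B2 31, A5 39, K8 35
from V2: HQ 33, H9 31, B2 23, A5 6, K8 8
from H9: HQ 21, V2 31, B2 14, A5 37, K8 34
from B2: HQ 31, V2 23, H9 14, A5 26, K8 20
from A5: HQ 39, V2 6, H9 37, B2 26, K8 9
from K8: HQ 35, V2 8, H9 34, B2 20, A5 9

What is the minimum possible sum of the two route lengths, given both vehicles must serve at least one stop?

Check every non-empty split of the stops between the two vehicles; for each half take its own optimal tour:
  {V2} + {H9, B2, A5, K8}: 66 + 103 = 169
  {H9} + {V2, B2, A5, K8}: 42 + 99 = 141
  {V2, H9} + {B2, A5, K8}: 85 + 99 = 184
  {B2} + {V2, H9, A5, K8}: 62 + 102 = 164
  {V2, B2} + {H9, A5, K8}: 87 + 102 = 189
  {H9, B2} + {V2, A5, K8}: 66 + 83 = 149
  … (15 splits in total)
Best: vehicle 1 HQ → H9 → HQ = 42; vehicle 2 HQ → V2 → A5 → K8 → B2 → HQ = 99; combined 141.

Minimum combined distance: 141.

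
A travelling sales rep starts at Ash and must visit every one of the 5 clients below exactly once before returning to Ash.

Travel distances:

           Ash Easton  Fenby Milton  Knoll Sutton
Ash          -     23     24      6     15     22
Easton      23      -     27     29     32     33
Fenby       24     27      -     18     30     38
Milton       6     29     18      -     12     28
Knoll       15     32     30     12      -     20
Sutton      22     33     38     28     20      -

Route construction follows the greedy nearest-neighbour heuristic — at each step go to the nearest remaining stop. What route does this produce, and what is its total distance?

122 along Ash → Milton → Knoll → Sutton → Easton → Fenby → Ash.

Ash → [Milton:6 / Knoll:15 / Sutton:22 / Easton:23 / Fenby:24] → Milton (6)
Milton → [Knoll:12 / Fenby:18 / Sutton:28 / Easton:29] → Knoll (12)
Knoll → [Sutton:20 / Fenby:30 / Easton:32] → Sutton (20)
Sutton → [Easton:33 / Fenby:38] → Easton (33)
Easton → [Fenby:27] → Fenby (27)
Return Fenby→Ash: 24.
Total = 6 + 12 + 20 + 33 + 27 + 24 = 122.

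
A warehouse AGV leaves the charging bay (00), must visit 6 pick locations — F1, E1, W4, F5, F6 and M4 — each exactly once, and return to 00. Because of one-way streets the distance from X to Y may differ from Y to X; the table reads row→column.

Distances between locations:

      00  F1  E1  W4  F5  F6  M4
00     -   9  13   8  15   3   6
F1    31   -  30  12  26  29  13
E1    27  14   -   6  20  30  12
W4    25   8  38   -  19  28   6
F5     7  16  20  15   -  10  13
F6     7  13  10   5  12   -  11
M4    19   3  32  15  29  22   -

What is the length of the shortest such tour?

61 — the shortest possible round trip.

00→F1→E1→W4→F5→F6→M4→00: 9+30+6+19+10+11+19 = 104
00→F1→E1→W4→F5→M4→F6→00: 9+30+6+19+13+22+7 = 106
00→F1→E1→W4→F6→F5→M4→00: 9+30+6+28+12+13+19 = 117
00→F1→E1→W4→F6→M4→F5→00: 9+30+6+28+11+29+7 = 120
00→F1→E1→W4→M4→F5→F6→00: 9+30+6+6+29+10+7 = 97
00→F1→E1→W4→M4→F6→F5→00: 9+30+6+6+22+12+7 = 92
00→F1→E1→F5→W4→F6→M4→00: 9+30+20+15+28+11+19 = 132
00→F1→E1→F5→W4→M4→F6→00: 9+30+20+15+6+22+7 = 109
… (712 more)
00→F6→E1→W4→M4→F1→F5→00: 3+10+6+6+3+26+7 = 61  ← best
The minimum is 61.
One optimal route: 00 → F6 → E1 → W4 → M4 → F1 → F5 → 00.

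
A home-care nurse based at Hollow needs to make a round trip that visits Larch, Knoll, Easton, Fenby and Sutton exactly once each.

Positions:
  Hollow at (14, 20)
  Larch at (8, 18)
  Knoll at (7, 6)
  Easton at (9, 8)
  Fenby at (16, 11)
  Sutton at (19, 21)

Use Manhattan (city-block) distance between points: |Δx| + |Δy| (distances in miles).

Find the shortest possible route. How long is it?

Shortest round trip = 54 miles.

With 5 stops there are 5!/2 = 60 distinct round trips (a route and its reverse cost the same).
Hollow→Larch→Knoll→Easton→Fenby→Sutton→Hollow: 8+13+4+10+13+6 = 54
Hollow→Larch→Knoll→Easton→Sutton→Fenby→Hollow: 8+13+4+23+13+11 = 72
Hollow→Larch→Knoll→Fenby→Easton→Sutton→Hollow: 8+13+14+10+23+6 = 74
Hollow→Larch→Knoll→Fenby→Sutton→Easton→Hollow: 8+13+14+13+23+17 = 88
Hollow→Larch→Knoll→Sutton→Easton→Fenby→Hollow: 8+13+27+23+10+11 = 92
Hollow→Larch→Knoll→Sutton→Fenby→Easton→Hollow: 8+13+27+13+10+17 = 88
Hollow→Larch→Easton→Knoll→Fenby→Sutton→Hollow: 8+11+4+14+13+6 = 56
Hollow→Larch→Easton→Knoll→Sutton→Fenby→Hollow: 8+11+4+27+13+11 = 74
Hollow→Larch→Easton→Fenby→Knoll→Sutton→Hollow: 8+11+10+14+27+6 = 76
Hollow→Larch→Easton→Fenby→Sutton→Knoll→Hollow: 8+11+10+13+27+21 = 90
Hollow→Larch→Easton→Sutton→Knoll→Fenby→Hollow: 8+11+23+27+14+11 = 94
Hollow→Larch→Easton→Sutton→Fenby→Knoll→Hollow: 8+11+23+13+14+21 = 90
Hollow→Larch→Fenby→Knoll→Easton→Sutton→Hollow: 8+15+14+4+23+6 = 70
Hollow→Larch→Fenby→Knoll→Sutton→Easton→Hollow: 8+15+14+27+23+17 = 104
… (46 more)
The minimum is 54.
One optimal route: Hollow → Larch → Knoll → Easton → Fenby → Sutton → Hollow (or its reverse).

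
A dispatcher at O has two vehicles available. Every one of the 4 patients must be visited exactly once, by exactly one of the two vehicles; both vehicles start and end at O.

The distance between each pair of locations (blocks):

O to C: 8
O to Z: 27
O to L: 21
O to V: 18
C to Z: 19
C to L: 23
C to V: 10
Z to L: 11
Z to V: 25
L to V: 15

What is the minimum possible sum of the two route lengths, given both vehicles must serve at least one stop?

Check every non-empty split of the stops between the two vehicles; for each half take its own optimal tour:
  {C} + {Z, L, V}: 16 + 71 = 87
  {Z} + {C, L, V}: 54 + 54 = 108
  {C, Z} + {L, V}: 54 + 54 = 108
  {L} + {C, Z, V}: 42 + 70 = 112
  {C, L} + {Z, V}: 52 + 70 = 122
  {Z, L} + {C, V}: 59 + 36 = 95
  … (7 splits in total)
Best: vehicle 1 O → C → O = 16; vehicle 2 O → Z → L → V → O = 71; combined 87.

Minimum combined distance: 87 blocks.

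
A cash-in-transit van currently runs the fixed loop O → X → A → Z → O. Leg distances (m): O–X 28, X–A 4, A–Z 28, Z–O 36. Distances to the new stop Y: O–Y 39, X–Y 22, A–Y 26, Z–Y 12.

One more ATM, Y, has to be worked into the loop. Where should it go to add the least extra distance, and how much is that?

Minimum extra distance: 10 m, inserting Y between A and Z.

Insertion cost between consecutive stops i–j is d(i,Y) + d(Y,j) − d(i,j):
  between O and X: 39 + 22 − 28 = 33
  between X and A: 22 + 26 − 4 = 44
  between A and Z: 26 + 12 − 28 = 10
  between Z and O: 12 + 39 − 36 = 15
Cheapest insertion is between A and Z, adding 10.
New total = 96 + 10 = 106.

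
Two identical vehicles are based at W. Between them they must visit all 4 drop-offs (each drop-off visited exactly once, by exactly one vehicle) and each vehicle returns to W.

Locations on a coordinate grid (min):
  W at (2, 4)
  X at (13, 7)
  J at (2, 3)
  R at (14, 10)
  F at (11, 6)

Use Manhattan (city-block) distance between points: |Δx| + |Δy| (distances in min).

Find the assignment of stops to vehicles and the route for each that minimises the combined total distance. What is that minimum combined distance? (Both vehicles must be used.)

Check every non-empty split of the stops between the two vehicles; for each half take its own optimal tour:
  {X} + {J, R, F}: 28 + 38 = 66
  {J} + {X, R, F}: 2 + 36 = 38
  {X, J} + {R, F}: 30 + 36 = 66
  {R} + {X, J, F}: 36 + 30 = 66
  {X, R} + {J, F}: 36 + 24 = 60
  {J, R} + {X, F}: 38 + 28 = 66
  … (7 splits in total)
Best: vehicle 1 W → J → W = 2; vehicle 2 W → X → R → F → W = 36; combined 38.

Minimum combined distance: 38 min.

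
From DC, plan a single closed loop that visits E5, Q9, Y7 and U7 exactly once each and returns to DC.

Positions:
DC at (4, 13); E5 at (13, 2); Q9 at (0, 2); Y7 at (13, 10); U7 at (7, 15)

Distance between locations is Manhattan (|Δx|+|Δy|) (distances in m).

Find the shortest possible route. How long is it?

DC - E5 - Q9 - Y7 - U7 - DC: 20+13+21+11+5 = 70
DC - E5 - Q9 - U7 - Y7 - DC: 20+13+20+11+12 = 76
DC - E5 - Y7 - Q9 - U7 - DC: 20+8+21+20+5 = 74
DC - E5 - Y7 - U7 - Q9 - DC: 20+8+11+20+15 = 74
DC - E5 - U7 - Q9 - Y7 - DC: 20+19+20+21+12 = 92
DC - E5 - U7 - Y7 - Q9 - DC: 20+19+11+21+15 = 86
DC - Q9 - E5 - Y7 - U7 - DC: 15+13+8+11+5 = 52
DC - Q9 - E5 - U7 - Y7 - DC: 15+13+19+11+12 = 70
DC - Q9 - Y7 - E5 - U7 - DC: 15+21+8+19+5 = 68
DC - Q9 - U7 - E5 - Y7 - DC: 15+20+19+8+12 = 74
DC - Y7 - E5 - Q9 - U7 - DC: 12+8+13+20+5 = 58
DC - Y7 - Q9 - E5 - U7 - DC: 12+21+13+19+5 = 70
The minimum is 52.
One optimal route: DC → Q9 → E5 → Y7 → U7 → DC (or its reverse).

Minimum total distance: 52 m.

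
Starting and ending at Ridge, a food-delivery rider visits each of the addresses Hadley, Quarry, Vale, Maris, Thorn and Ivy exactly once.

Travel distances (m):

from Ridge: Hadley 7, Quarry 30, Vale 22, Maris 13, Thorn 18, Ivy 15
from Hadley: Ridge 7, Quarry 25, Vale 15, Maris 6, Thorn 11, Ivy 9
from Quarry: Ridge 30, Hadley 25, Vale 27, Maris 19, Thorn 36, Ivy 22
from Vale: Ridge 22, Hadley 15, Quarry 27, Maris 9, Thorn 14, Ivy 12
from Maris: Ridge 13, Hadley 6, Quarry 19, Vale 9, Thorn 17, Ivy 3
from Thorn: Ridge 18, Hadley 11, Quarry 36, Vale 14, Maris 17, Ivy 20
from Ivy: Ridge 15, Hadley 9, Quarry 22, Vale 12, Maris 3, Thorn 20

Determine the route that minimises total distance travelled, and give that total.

Minimum total distance: 96 m.

Ridge → Hadley → Quarry → Vale → Maris → Thorn → Ivy → Ridge: 7+25+27+9+17+20+15 = 120
Ridge → Hadley → Quarry → Vale → Maris → Ivy → Thorn → Ridge: 7+25+27+9+3+20+18 = 109
Ridge → Hadley → Quarry → Vale → Thorn → Maris → Ivy → Ridge: 7+25+27+14+17+3+15 = 108
Ridge → Hadley → Quarry → Vale → Thorn → Ivy → Maris → Ridge: 7+25+27+14+20+3+13 = 109
Ridge → Hadley → Quarry → Vale → Ivy → Maris → Thorn → Ridge: 7+25+27+12+3+17+18 = 109
Ridge → Hadley → Quarry → Vale → Ivy → Thorn → Maris → Ridge: 7+25+27+12+20+17+13 = 121
Ridge → Hadley → Quarry → Maris → Vale → Thorn → Ivy → Ridge: 7+25+19+9+14+20+15 = 109
Ridge → Hadley → Quarry → Maris → Vale → Ivy → Thorn → Ridge: 7+25+19+9+12+20+18 = 110
… (352 more)
Ridge → Hadley → Thorn → Vale → Quarry → Maris → Ivy → Ridge: 7+11+14+27+19+3+15 = 96  ← best
The minimum is 96.
One optimal route: Ridge → Hadley → Thorn → Vale → Quarry → Maris → Ivy → Ridge (or its reverse).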